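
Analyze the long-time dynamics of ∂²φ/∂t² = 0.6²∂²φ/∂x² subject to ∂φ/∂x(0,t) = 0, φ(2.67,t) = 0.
Long-time behavior: φ oscillates (no decay). Energy is conserved; the solution oscillates indefinitely as standing waves.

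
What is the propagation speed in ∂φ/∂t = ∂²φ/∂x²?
Infinite. The heat equation is parabolic, not hyperbolic, so disturbances propagate instantly.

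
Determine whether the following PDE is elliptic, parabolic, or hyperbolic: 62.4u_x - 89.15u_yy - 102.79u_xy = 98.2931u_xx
Rewriting in standard form: -98.2931u_xx - 102.79u_xy - 89.15u_yy + 62.4u_x = 0. Coefficients: A = -98.2931, B = -102.79, C = -89.15. B² - 4AC = -24485.53536, which is negative, so the equation is elliptic.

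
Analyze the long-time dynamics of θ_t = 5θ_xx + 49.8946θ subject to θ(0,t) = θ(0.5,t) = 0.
Long-time behavior: θ → 0. Diffusion dominates reaction (r=49.8946 < κπ²/L²≈197.39); solution decays.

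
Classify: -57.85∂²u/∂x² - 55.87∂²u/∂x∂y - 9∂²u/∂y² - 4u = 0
Hyperbolic (discriminant = 1038.8569).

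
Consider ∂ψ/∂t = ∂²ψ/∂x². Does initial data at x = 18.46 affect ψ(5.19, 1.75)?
Yes, for any finite x. The heat equation has infinite propagation speed, so all initial data affects all points at any t > 0.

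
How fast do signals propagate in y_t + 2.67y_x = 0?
Speed = 2.67. Information travels along x - 2.67t = const (rightward).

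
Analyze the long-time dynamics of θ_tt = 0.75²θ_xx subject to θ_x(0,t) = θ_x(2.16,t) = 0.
Long-time behavior: θ oscillates about a mean that drifts linearly in t (generically unbounded; no decay). There is no damping, so the nonconstant modes persist as standing waves (energy conserved, no decay). But with Neumann conditions at both ends the constant mode has eigenvalue 0: the spatial mean M(t) of θ satisfies M'' = 0, so M(t) = M(0) + M'(0)·t. Unless the initial velocity has zero mean (∫θ_t(x,0)dx = 0), the solution grows linearly in t (unbounded, though not exponentially); if it does have zero mean, the solution stays bounded and simply oscillates.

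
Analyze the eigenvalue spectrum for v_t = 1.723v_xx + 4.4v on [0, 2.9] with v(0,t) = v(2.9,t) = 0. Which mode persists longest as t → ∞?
Eigenvalues: λₙ = 1.723n²π²/2.9² - 4.4.
First three modes:
  n=1: λ₁ = 1.723π²/2.9² - 4.4 ≈ -2.378
  n=2: λ₂ = 6.892π²/2.9² - 4.4 ≈ 3.688
  n=3: λ₃ = 15.507π²/2.9² - 4.4 ≈ 13.798
Since 1.723π²/2.9² ≈ 2.022 < 4.4, λ₁ < 0.
The n=1 mode grows fastest (−λₙ is largest for n=1) → dominates.
Asymptotic: v ~ c₁ sin(πx/2.9) e^{2.378t} (exponential growth at rate −λ₁ ≈ 2.378).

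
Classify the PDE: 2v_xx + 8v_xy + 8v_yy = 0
A = 2, B = 8, C = 8. Discriminant B² - 4AC = 0. Since 0 = 0, parabolic.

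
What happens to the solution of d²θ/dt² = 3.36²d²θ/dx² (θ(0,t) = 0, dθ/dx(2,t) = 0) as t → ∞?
θ oscillates (no decay). Energy is conserved; the solution oscillates indefinitely as standing waves.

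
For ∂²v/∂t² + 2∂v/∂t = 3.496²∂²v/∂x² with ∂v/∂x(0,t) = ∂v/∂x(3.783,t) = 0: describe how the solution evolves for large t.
v → constant (steady state). Damping (γ=2) dissipates the nonconstant modes; with Neumann BCs the spatial average obeys M''+γM'=0 and tends to a finite limit.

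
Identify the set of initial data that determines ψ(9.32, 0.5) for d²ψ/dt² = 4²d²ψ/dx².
Domain of dependence: [7.32, 11.32]. Signals travel at speed 4, so data within |x - 9.32| ≤ 4·0.5 = 2 can reach the point.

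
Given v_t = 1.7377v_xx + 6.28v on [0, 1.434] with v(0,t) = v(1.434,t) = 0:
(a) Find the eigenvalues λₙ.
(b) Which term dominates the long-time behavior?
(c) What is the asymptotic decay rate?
Eigenvalues: λₙ = 1.7377n²π²/1.434² - 6.28.
First three modes:
  n=1: λ₁ = 1.7377π²/1.434² - 6.28 ≈ 2.06
  n=2: λ₂ = 6.9508π²/1.434² - 6.28 ≈ 27.081
  n=3: λ₃ = 15.6393π²/1.434² - 6.28 ≈ 68.782
Since 1.7377π²/1.434² ≈ 8.34 > 6.28, all λₙ > 0.
The n=1 mode decays slowest → dominates as t → ∞.
Asymptotic: v ~ c₁ sin(πx/1.434) e^{-λ₁t} with decay rate λ₁ ≈ 2.06.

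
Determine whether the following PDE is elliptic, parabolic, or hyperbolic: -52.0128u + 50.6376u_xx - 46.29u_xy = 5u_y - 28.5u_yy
Rewriting in standard form: 50.6376u_xx - 46.29u_xy + 28.5u_yy - 5u_y - 52.0128u = 0. Coefficients: A = 50.6376, B = -46.29, C = 28.5. B² - 4AC = -3629.9223, which is negative, so the equation is elliptic.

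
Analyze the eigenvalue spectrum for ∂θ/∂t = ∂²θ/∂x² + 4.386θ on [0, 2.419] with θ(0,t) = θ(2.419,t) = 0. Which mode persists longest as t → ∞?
Eigenvalues: λₙ = n²π²/2.419² - 4.386.
First three modes:
  n=1: λ₁ = π²/2.419² - 4.386 ≈ -2.699
  n=2: λ₂ = 4π²/2.419² - 4.386 ≈ 2.361
  n=3: λ₃ = 9π²/2.419² - 4.386 ≈ 10.794
Since π²/2.419² ≈ 1.687 < 4.386, λ₁ < 0.
The n=1 mode grows fastest (−λₙ is largest for n=1) → dominates.
Asymptotic: θ ~ c₁ sin(πx/2.419) e^{2.699t} (exponential growth at rate −λ₁ ≈ 2.699).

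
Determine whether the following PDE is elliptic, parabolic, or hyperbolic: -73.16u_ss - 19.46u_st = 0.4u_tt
Rewriting in standard form: -73.16u_ss - 19.46u_st - 0.4u_tt = 0. Coefficients: A = -73.16, B = -19.46, C = -0.4. B² - 4AC = 261.6356, which is positive, so the equation is hyperbolic.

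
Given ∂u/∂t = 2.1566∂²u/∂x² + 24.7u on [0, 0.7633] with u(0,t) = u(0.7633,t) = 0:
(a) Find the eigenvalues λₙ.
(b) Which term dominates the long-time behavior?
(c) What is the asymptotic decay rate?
Eigenvalues: λₙ = 2.1566n²π²/0.7633² - 24.7.
First three modes:
  n=1: λ₁ = 2.1566π²/0.7633² - 24.7 ≈ 11.832
  n=2: λ₂ = 8.6264π²/0.7633² - 24.7 ≈ 121.43
  n=3: λ₃ = 19.4094π²/0.7633² - 24.7 ≈ 304.092
Since 2.1566π²/0.7633² ≈ 36.532 > 24.7, all λₙ > 0.
The n=1 mode decays slowest → dominates as t → ∞.
Asymptotic: u ~ c₁ sin(πx/0.7633) e^{-λ₁t} with decay rate λ₁ ≈ 11.832.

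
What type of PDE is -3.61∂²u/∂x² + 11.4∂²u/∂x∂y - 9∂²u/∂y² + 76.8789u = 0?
With A = -3.61, B = 11.4, C = -9, the discriminant is 0. This is a parabolic PDE.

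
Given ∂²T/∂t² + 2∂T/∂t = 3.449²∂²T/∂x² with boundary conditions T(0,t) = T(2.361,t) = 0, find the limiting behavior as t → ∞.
T → 0. Damping (γ=2) dissipates energy; oscillations decay exponentially.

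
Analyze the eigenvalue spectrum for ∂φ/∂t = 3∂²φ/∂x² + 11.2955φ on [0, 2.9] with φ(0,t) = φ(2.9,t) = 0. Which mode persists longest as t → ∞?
Eigenvalues: λₙ = 3n²π²/2.9² - 11.2955.
First three modes:
  n=1: λ₁ = 3π²/2.9² - 11.2955 ≈ -7.775
  n=2: λ₂ = 12π²/2.9² - 11.2955 ≈ 2.787
  n=3: λ₃ = 27π²/2.9² - 11.2955 ≈ 20.391
Since 3π²/2.9² ≈ 3.521 < 11.2955, λ₁ < 0.
The n=1 mode grows fastest (−λₙ is largest for n=1) → dominates.
Asymptotic: φ ~ c₁ sin(πx/2.9) e^{7.775t} (exponential growth at rate −λ₁ ≈ 7.775).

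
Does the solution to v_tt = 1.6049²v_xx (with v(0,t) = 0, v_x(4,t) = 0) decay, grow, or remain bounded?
v oscillates (no decay). Energy is conserved; the solution oscillates indefinitely as standing waves.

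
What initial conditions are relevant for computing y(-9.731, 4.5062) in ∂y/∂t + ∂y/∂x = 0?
A single point: x = -14.2372. The characteristic through (-9.731, 4.5062) is x - 1t = const, so x = -9.731 - 1·4.5062 = -14.2372.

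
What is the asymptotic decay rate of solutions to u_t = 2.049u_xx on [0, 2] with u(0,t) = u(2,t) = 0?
Eigenvalues: λₙ = 2.049n²π²/2².
First three modes:
  n=1: λ₁ = 2.049π²/2² ≈ 5.056
  n=2: λ₂ = 8.196π²/2² ≈ 20.223 (4× faster decay)
  n=3: λ₃ = 18.441π²/2² ≈ 45.501 (9× faster decay)
As t → ∞, higher modes decay exponentially faster. The n=1 mode dominates: u ~ c₁ sin(πx/2) e^{-λ₁t}.
Decay rate: λ₁ = 2.049π²/2² ≈ 5.056.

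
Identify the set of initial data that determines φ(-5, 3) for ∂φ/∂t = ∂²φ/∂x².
The entire real line. The heat equation has infinite propagation speed: any initial disturbance instantly affects all points (though exponentially small far away).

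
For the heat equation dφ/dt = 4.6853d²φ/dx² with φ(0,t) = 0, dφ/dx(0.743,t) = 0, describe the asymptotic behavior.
φ → 0. Heat escapes through the Dirichlet boundary.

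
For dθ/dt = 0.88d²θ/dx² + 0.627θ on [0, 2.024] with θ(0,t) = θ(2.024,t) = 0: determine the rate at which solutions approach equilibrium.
Eigenvalues: λₙ = 0.88n²π²/2.024² - 0.627.
First three modes:
  n=1: λ₁ = 0.88π²/2.024² - 0.627 ≈ 1.493
  n=2: λ₂ = 3.52π²/2.024² - 0.627 ≈ 7.853
  n=3: λ₃ = 7.92π²/2.024² - 0.627 ≈ 18.454
Since 0.88π²/2.024² ≈ 2.12 > 0.627, all λₙ > 0.
The n=1 mode decays slowest → dominates as t → ∞.
Asymptotic: θ ~ c₁ sin(πx/2.024) e^{-λ₁t} with decay rate λ₁ ≈ 1.493.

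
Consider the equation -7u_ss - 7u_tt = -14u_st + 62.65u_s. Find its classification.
Rewriting in standard form: -7u_ss + 14u_st - 7u_tt - 62.65u_s = 0. Parabolic. (A = -7, B = 14, C = -7 gives B² - 4AC = 0.)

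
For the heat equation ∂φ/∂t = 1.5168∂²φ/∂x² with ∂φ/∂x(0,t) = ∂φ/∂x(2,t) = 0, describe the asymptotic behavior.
φ → constant (steady state). Heat is conserved (no flux at boundaries); solution approaches the spatial average.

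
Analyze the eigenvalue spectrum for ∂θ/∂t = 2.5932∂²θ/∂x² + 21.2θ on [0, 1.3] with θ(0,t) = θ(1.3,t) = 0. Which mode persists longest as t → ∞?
Eigenvalues: λₙ = 2.5932n²π²/1.3² - 21.2.
First three modes:
  n=1: λ₁ = 2.5932π²/1.3² - 21.2 ≈ -6.056
  n=2: λ₂ = 10.3728π²/1.3² - 21.2 ≈ 39.377
  n=3: λ₃ = 23.3388π²/1.3² - 21.2 ≈ 115.099
Since 2.5932π²/1.3² ≈ 15.144 < 21.2, λ₁ < 0.
The n=1 mode grows fastest (−λₙ is largest for n=1) → dominates.
Asymptotic: θ ~ c₁ sin(πx/1.3) e^{6.056t} (exponential growth at rate −λ₁ ≈ 6.056).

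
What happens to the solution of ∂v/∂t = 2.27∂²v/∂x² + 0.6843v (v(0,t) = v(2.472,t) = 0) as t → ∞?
v → 0. Diffusion dominates reaction (r=0.6843 < κπ²/L²≈3.67); solution decays.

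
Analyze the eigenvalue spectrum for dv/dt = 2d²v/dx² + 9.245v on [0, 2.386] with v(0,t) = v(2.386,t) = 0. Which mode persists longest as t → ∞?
Eigenvalues: λₙ = 2n²π²/2.386² - 9.245.
First three modes:
  n=1: λ₁ = 2π²/2.386² - 9.245 ≈ -5.778
  n=2: λ₂ = 8π²/2.386² - 9.245 ≈ 4.624
  n=3: λ₃ = 18π²/2.386² - 9.245 ≈ 21.961
Since 2π²/2.386² ≈ 3.467 < 9.245, λ₁ < 0.
The n=1 mode grows fastest (−λₙ is largest for n=1) → dominates.
Asymptotic: v ~ c₁ sin(πx/2.386) e^{5.778t} (exponential growth at rate −λ₁ ≈ 5.778).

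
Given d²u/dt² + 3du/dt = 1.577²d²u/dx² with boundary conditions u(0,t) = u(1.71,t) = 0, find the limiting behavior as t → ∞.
u → 0. Damping (γ=3) dissipates energy; oscillations decay exponentially.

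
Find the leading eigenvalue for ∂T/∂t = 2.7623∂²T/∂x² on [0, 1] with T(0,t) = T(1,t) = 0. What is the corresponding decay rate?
Eigenvalues: λₙ = 2.7623n²π².
First three modes:
  n=1: λ₁ = 2.7623π² ≈ 27.263
  n=2: λ₂ = 11.0492π² ≈ 109.051 (4× faster decay)
  n=3: λ₃ = 24.8607π² ≈ 245.365 (9× faster decay)
As t → ∞, higher modes decay exponentially faster. The n=1 mode dominates: T ~ c₁ sin(πx) e^{-λ₁t}.
Decay rate: λ₁ = 2.7623π² ≈ 27.263.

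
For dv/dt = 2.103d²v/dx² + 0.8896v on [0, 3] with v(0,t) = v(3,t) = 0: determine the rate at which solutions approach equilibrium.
Eigenvalues: λₙ = 2.103n²π²/3² - 0.8896.
First three modes:
  n=1: λ₁ = 2.103π²/3² - 0.8896 ≈ 1.417
  n=2: λ₂ = 8.412π²/3² - 0.8896 ≈ 8.335
  n=3: λ₃ = 18.927π²/3² - 0.8896 ≈ 19.866
Since 2.103π²/3² ≈ 2.306 > 0.8896, all λₙ > 0.
The n=1 mode decays slowest → dominates as t → ∞.
Asymptotic: v ~ c₁ sin(πx/3) e^{-λ₁t} with decay rate λ₁ ≈ 1.417.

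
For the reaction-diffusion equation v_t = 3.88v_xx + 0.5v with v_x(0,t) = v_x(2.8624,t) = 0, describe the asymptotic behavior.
v grows unboundedly. With Neumann BCs the constant mode has diffusion eigenvalue 0, so any r > 0 makes it grow like e^(0.5t); solution grows exponentially.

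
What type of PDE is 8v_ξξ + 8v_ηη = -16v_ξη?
Rewriting in standard form: 8v_ξξ + 16v_ξη + 8v_ηη = 0. With A = 8, B = 16, C = 8, the discriminant is 0. This is a parabolic PDE.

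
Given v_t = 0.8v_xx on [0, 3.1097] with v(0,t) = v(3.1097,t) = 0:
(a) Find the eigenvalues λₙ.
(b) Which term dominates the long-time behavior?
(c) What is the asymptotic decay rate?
Eigenvalues: λₙ = 0.8n²π²/3.1097².
First three modes:
  n=1: λ₁ = 0.8π²/3.1097² ≈ 0.816
  n=2: λ₂ = 3.2π²/3.1097² ≈ 3.266 (4× faster decay)
  n=3: λ₃ = 7.2π²/3.1097² ≈ 7.348 (9× faster decay)
As t → ∞, higher modes decay exponentially faster. The n=1 mode dominates: v ~ c₁ sin(πx/3.1097) e^{-λ₁t}.
Decay rate: λ₁ = 0.8π²/3.1097² ≈ 0.816.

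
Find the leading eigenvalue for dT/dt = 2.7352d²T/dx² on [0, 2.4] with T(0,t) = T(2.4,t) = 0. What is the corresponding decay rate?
Eigenvalues: λₙ = 2.7352n²π²/2.4².
First three modes:
  n=1: λ₁ = 2.7352π²/2.4² ≈ 4.687
  n=2: λ₂ = 10.9408π²/2.4² ≈ 18.747 (4× faster decay)
  n=3: λ₃ = 24.6168π²/2.4² ≈ 42.18 (9× faster decay)
As t → ∞, higher modes decay exponentially faster. The n=1 mode dominates: T ~ c₁ sin(πx/2.4) e^{-λ₁t}.
Decay rate: λ₁ = 2.7352π²/2.4² ≈ 4.687.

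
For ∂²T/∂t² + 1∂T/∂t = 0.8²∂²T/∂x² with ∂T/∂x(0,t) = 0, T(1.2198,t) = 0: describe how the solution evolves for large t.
T → 0. Damping (γ=1) dissipates energy; oscillations decay exponentially.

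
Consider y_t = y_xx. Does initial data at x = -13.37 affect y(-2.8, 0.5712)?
Yes, for any finite x. The heat equation has infinite propagation speed, so all initial data affects all points at any t > 0.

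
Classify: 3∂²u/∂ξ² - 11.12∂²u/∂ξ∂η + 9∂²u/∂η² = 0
Hyperbolic (discriminant = 15.6544).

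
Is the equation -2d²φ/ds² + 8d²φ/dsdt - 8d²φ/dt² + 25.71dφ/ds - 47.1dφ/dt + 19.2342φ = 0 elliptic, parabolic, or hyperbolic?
Computing B² - 4AC with A = -2, B = 8, C = -8: discriminant = 0 (zero). Answer: parabolic.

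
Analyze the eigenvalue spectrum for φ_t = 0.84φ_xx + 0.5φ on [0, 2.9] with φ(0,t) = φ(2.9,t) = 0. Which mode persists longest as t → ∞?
Eigenvalues: λₙ = 0.84n²π²/2.9² - 0.5.
First three modes:
  n=1: λ₁ = 0.84π²/2.9² - 0.5 ≈ 0.486
  n=2: λ₂ = 3.36π²/2.9² - 0.5 ≈ 3.443
  n=3: λ₃ = 7.56π²/2.9² - 0.5 ≈ 8.372
Since 0.84π²/2.9² ≈ 0.986 > 0.5, all λₙ > 0.
The n=1 mode decays slowest → dominates as t → ∞.
Asymptotic: φ ~ c₁ sin(πx/2.9) e^{-λ₁t} with decay rate λ₁ ≈ 0.486.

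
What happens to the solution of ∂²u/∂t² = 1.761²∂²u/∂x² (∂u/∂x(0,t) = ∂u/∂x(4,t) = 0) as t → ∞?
u oscillates about a mean that drifts linearly in t (generically unbounded; no decay). There is no damping, so the nonconstant modes persist as standing waves (energy conserved, no decay). But with Neumann conditions at both ends the constant mode has eigenvalue 0: the spatial mean M(t) of u satisfies M'' = 0, so M(t) = M(0) + M'(0)·t. Unless the initial velocity has zero mean (∫u_t(x,0)dx = 0), the solution grows linearly in t (unbounded, though not exponentially); if it does have zero mean, the solution stays bounded and simply oscillates.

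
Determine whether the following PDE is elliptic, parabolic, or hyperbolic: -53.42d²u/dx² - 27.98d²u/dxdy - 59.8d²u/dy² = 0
Coefficients: A = -53.42, B = -27.98, C = -59.8. B² - 4AC = -11995.1836, which is negative, so the equation is elliptic.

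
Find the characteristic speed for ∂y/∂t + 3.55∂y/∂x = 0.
Speed = 3.55. Information travels along x - 3.55t = const (rightward).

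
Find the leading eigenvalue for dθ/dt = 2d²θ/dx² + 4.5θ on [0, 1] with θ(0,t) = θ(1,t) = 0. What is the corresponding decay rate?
Eigenvalues: λₙ = 2n²π²/1² - 4.5.
First three modes:
  n=1: λ₁ = 2π² - 4.5 ≈ 15.239
  n=2: λ₂ = 8π² - 4.5 ≈ 74.457
  n=3: λ₃ = 18π² - 4.5 ≈ 173.153
Since 2π² ≈ 19.739 > 4.5, all λₙ > 0.
The n=1 mode decays slowest → dominates as t → ∞.
Asymptotic: θ ~ c₁ sin(πx/1) e^{-λ₁t} with decay rate λ₁ ≈ 15.239.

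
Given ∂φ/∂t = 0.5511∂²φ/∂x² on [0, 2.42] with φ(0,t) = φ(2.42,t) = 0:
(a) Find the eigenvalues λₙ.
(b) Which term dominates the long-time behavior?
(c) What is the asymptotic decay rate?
Eigenvalues: λₙ = 0.5511n²π²/2.42².
First three modes:
  n=1: λ₁ = 0.5511π²/2.42² ≈ 0.929
  n=2: λ₂ = 2.2044π²/2.42² ≈ 3.715 (4× faster decay)
  n=3: λ₃ = 4.9599π²/2.42² ≈ 8.359 (9× faster decay)
As t → ∞, higher modes decay exponentially faster. The n=1 mode dominates: φ ~ c₁ sin(πx/2.42) e^{-λ₁t}.
Decay rate: λ₁ = 0.5511π²/2.42² ≈ 0.929.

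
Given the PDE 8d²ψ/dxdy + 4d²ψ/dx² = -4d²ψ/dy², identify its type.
Rewriting in standard form: 4d²ψ/dx² + 8d²ψ/dxdy + 4d²ψ/dy² = 0. The second-order coefficients are A = 4, B = 8, C = 4. Since B² - 4AC = 0 = 0, this is a parabolic PDE.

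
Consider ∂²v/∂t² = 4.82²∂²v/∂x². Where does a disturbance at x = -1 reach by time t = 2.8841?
Domain of influence: [-14.901362, 12.901362]. Data at x = -1 spreads outward at speed 4.82.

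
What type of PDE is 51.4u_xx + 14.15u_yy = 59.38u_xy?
Rewriting in standard form: 51.4u_xx - 59.38u_xy + 14.15u_yy = 0. With A = 51.4, B = -59.38, C = 14.15, the discriminant is 616.7444. This is a hyperbolic PDE.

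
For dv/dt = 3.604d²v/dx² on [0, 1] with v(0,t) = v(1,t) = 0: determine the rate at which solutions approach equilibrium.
Eigenvalues: λₙ = 3.604n²π².
First three modes:
  n=1: λ₁ = 3.604π² ≈ 35.57
  n=2: λ₂ = 14.416π² ≈ 142.28 (4× faster decay)
  n=3: λ₃ = 32.436π² ≈ 320.13 (9× faster decay)
As t → ∞, higher modes decay exponentially faster. The n=1 mode dominates: v ~ c₁ sin(πx) e^{-λ₁t}.
Decay rate: λ₁ = 3.604π² ≈ 35.57.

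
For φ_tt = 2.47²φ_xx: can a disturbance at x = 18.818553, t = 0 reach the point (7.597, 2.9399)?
No. The domain of dependence is [0.335447, 14.858553], and 18.818553 is outside this interval.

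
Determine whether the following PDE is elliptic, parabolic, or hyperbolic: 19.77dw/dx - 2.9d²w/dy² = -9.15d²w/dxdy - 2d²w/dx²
Rewriting in standard form: 2d²w/dx² + 9.15d²w/dxdy - 2.9d²w/dy² + 19.77dw/dx = 0. Coefficients: A = 2, B = 9.15, C = -2.9. B² - 4AC = 106.9225, which is positive, so the equation is hyperbolic.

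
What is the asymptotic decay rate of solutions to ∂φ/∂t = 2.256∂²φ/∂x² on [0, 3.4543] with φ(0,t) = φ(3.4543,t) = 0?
Eigenvalues: λₙ = 2.256n²π²/3.4543².
First three modes:
  n=1: λ₁ = 2.256π²/3.4543² ≈ 1.866
  n=2: λ₂ = 9.024π²/3.4543² ≈ 7.464 (4× faster decay)
  n=3: λ₃ = 20.304π²/3.4543² ≈ 16.794 (9× faster decay)
As t → ∞, higher modes decay exponentially faster. The n=1 mode dominates: φ ~ c₁ sin(πx/3.4543) e^{-λ₁t}.
Decay rate: λ₁ = 2.256π²/3.4543² ≈ 1.866.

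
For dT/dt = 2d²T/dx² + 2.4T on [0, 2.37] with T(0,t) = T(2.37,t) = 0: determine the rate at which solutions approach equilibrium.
Eigenvalues: λₙ = 2n²π²/2.37² - 2.4.
First three modes:
  n=1: λ₁ = 2π²/2.37² - 2.4 ≈ 1.114
  n=2: λ₂ = 8π²/2.37² - 2.4 ≈ 11.657
  n=3: λ₃ = 18π²/2.37² - 2.4 ≈ 29.228
Since 2π²/2.37² ≈ 3.514 > 2.4, all λₙ > 0.
The n=1 mode decays slowest → dominates as t → ∞.
Asymptotic: T ~ c₁ sin(πx/2.37) e^{-λ₁t} with decay rate λ₁ ≈ 1.114.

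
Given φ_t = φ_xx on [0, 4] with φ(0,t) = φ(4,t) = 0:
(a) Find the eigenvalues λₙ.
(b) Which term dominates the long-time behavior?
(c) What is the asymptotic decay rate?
Eigenvalues: λₙ = n²π²/4².
First three modes:
  n=1: λ₁ = π²/4² ≈ 0.617
  n=2: λ₂ = 4π²/4² ≈ 2.467 (4× faster decay)
  n=3: λ₃ = 9π²/4² ≈ 5.552 (9× faster decay)
As t → ∞, higher modes decay exponentially faster. The n=1 mode dominates: φ ~ c₁ sin(πx/4) e^{-λ₁t}.
Decay rate: λ₁ = π²/4² ≈ 0.617.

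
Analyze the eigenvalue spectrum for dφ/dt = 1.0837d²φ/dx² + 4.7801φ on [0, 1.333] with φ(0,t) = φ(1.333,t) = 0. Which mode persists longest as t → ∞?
Eigenvalues: λₙ = 1.0837n²π²/1.333² - 4.7801.
First three modes:
  n=1: λ₁ = 1.0837π²/1.333² - 4.7801 ≈ 1.239
  n=2: λ₂ = 4.3348π²/1.333² - 4.7801 ≈ 19.297
  n=3: λ₃ = 9.7533π²/1.333² - 4.7801 ≈ 49.394
Since 1.0837π²/1.333² ≈ 6.019 > 4.7801, all λₙ > 0.
The n=1 mode decays slowest → dominates as t → ∞.
Asymptotic: φ ~ c₁ sin(πx/1.333) e^{-λ₁t} with decay rate λ₁ ≈ 1.239.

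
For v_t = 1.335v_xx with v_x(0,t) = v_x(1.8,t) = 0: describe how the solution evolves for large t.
v → constant (steady state). Heat is conserved (no flux at boundaries); solution approaches the spatial average.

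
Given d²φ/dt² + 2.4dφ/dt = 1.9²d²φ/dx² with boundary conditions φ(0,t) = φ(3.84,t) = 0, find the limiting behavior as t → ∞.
φ → 0. Damping (γ=2.4) dissipates energy; oscillations decay exponentially.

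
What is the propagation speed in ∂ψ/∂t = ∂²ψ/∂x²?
Infinite. The heat equation is parabolic, not hyperbolic, so disturbances propagate instantly.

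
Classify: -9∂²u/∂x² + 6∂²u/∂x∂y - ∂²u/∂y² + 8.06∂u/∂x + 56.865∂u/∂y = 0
Parabolic (discriminant = 0).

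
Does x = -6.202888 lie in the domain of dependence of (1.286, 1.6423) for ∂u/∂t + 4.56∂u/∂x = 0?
Yes. The characteristic through (1.286, 1.6423) passes through x = -6.202888.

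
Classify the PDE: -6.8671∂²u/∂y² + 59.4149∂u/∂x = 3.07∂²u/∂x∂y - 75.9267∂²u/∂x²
Rewriting in standard form: 75.9267∂²u/∂x² - 3.07∂²u/∂x∂y - 6.8671∂²u/∂y² + 59.4149∂u/∂x = 0. A = 75.9267, B = -3.07, C = -6.8671. Discriminant B² - 4AC = 2095.00986628. Since 2095.00986628 > 0, hyperbolic.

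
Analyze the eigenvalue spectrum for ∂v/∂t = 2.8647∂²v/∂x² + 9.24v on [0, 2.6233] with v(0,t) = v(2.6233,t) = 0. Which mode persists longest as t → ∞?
Eigenvalues: λₙ = 2.8647n²π²/2.6233² - 9.24.
First three modes:
  n=1: λ₁ = 2.8647π²/2.6233² - 9.24 ≈ -5.132
  n=2: λ₂ = 11.4588π²/2.6233² - 9.24 ≈ 7.194
  n=3: λ₃ = 25.7823π²/2.6233² - 9.24 ≈ 27.736
Since 2.8647π²/2.6233² ≈ 4.108 < 9.24, λ₁ < 0.
The n=1 mode grows fastest (−λₙ is largest for n=1) → dominates.
Asymptotic: v ~ c₁ sin(πx/2.6233) e^{5.132t} (exponential growth at rate −λ₁ ≈ 5.132).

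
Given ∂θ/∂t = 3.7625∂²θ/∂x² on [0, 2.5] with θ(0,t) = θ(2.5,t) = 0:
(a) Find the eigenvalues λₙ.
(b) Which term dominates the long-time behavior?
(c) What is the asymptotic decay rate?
Eigenvalues: λₙ = 3.7625n²π²/2.5².
First three modes:
  n=1: λ₁ = 3.7625π²/2.5² ≈ 5.942
  n=2: λ₂ = 15.05π²/2.5² ≈ 23.766 (4× faster decay)
  n=3: λ₃ = 33.8625π²/2.5² ≈ 53.474 (9× faster decay)
As t → ∞, higher modes decay exponentially faster. The n=1 mode dominates: θ ~ c₁ sin(πx/2.5) e^{-λ₁t}.
Decay rate: λ₁ = 3.7625π²/2.5² ≈ 5.942.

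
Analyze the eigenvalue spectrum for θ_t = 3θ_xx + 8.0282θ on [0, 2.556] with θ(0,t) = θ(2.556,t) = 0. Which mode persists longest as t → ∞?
Eigenvalues: λₙ = 3n²π²/2.556² - 8.0282.
First three modes:
  n=1: λ₁ = 3π²/2.556² - 8.0282 ≈ -3.496
  n=2: λ₂ = 12π²/2.556² - 8.0282 ≈ 10.1
  n=3: λ₃ = 27π²/2.556² - 8.0282 ≈ 32.761
Since 3π²/2.556² ≈ 4.532 < 8.0282, λ₁ < 0.
The n=1 mode grows fastest (−λₙ is largest for n=1) → dominates.
Asymptotic: θ ~ c₁ sin(πx/2.556) e^{3.496t} (exponential growth at rate −λ₁ ≈ 3.496).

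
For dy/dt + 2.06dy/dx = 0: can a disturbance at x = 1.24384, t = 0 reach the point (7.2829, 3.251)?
No. Only data at x = 0.58584 affects (7.2829, 3.251). Advection has one-way propagation along characteristics.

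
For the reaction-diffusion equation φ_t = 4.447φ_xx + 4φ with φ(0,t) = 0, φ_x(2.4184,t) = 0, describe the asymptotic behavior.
φ grows unboundedly. Reaction dominates diffusion (r=4 > κπ²/(4L²)≈1.88); solution grows exponentially.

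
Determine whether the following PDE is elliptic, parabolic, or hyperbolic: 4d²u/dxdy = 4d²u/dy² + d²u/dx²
Rewriting in standard form: -d²u/dx² + 4d²u/dxdy - 4d²u/dy² = 0. Coefficients: A = -1, B = 4, C = -4. B² - 4AC = 0, which is zero, so the equation is parabolic.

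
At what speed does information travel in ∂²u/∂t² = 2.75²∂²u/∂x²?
Speed = 2.75. Information travels along characteristics x = x₀ ± 2.75t.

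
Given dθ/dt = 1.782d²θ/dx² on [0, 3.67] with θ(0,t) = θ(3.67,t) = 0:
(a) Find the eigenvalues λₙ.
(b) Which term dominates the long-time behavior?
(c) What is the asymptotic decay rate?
Eigenvalues: λₙ = 1.782n²π²/3.67².
First three modes:
  n=1: λ₁ = 1.782π²/3.67² ≈ 1.306
  n=2: λ₂ = 7.128π²/3.67² ≈ 5.223 (4× faster decay)
  n=3: λ₃ = 16.038π²/3.67² ≈ 11.752 (9× faster decay)
As t → ∞, higher modes decay exponentially faster. The n=1 mode dominates: θ ~ c₁ sin(πx/3.67) e^{-λ₁t}.
Decay rate: λ₁ = 1.782π²/3.67² ≈ 1.306.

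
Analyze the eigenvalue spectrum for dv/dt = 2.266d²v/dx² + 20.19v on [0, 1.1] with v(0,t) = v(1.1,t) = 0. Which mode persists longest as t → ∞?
Eigenvalues: λₙ = 2.266n²π²/1.1² - 20.19.
First three modes:
  n=1: λ₁ = 2.266π²/1.1² - 20.19 ≈ -1.707
  n=2: λ₂ = 9.064π²/1.1² - 20.19 ≈ 53.742
  n=3: λ₃ = 20.394π²/1.1² - 20.19 ≈ 146.158
Since 2.266π²/1.1² ≈ 18.483 < 20.19, λ₁ < 0.
The n=1 mode grows fastest (−λₙ is largest for n=1) → dominates.
Asymptotic: v ~ c₁ sin(πx/1.1) e^{1.707t} (exponential growth at rate −λ₁ ≈ 1.707).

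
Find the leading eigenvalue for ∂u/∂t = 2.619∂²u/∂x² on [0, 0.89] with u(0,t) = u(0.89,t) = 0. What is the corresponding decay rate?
Eigenvalues: λₙ = 2.619n²π²/0.89².
First three modes:
  n=1: λ₁ = 2.619π²/0.89² ≈ 32.633
  n=2: λ₂ = 10.476π²/0.89² ≈ 130.531 (4× faster decay)
  n=3: λ₃ = 23.571π²/0.89² ≈ 293.696 (9× faster decay)
As t → ∞, higher modes decay exponentially faster. The n=1 mode dominates: u ~ c₁ sin(πx/0.89) e^{-λ₁t}.
Decay rate: λ₁ = 2.619π²/0.89² ≈ 32.633.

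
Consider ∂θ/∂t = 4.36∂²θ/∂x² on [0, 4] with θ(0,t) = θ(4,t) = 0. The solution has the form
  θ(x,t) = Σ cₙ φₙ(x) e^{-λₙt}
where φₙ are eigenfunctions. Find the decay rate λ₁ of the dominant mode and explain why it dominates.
Eigenvalues: λₙ = 4.36n²π²/4².
First three modes:
  n=1: λ₁ = 4.36π²/4² ≈ 2.689
  n=2: λ₂ = 17.44π²/4² ≈ 10.758 (4× faster decay)
  n=3: λ₃ = 39.24π²/4² ≈ 24.205 (9× faster decay)
As t → ∞, higher modes decay exponentially faster. The n=1 mode dominates: θ ~ c₁ sin(πx/4) e^{-λ₁t}.
Decay rate: λ₁ = 4.36π²/4² ≈ 2.689.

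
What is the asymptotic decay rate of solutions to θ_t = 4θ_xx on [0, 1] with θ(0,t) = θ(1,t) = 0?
Eigenvalues: λₙ = 4n²π².
First three modes:
  n=1: λ₁ = 4π² ≈ 39.478
  n=2: λ₂ = 16π² ≈ 157.914 (4× faster decay)
  n=3: λ₃ = 36π² ≈ 355.306 (9× faster decay)
As t → ∞, higher modes decay exponentially faster. The n=1 mode dominates: θ ~ c₁ sin(πx) e^{-λ₁t}.
Decay rate: λ₁ = 4π² ≈ 39.478.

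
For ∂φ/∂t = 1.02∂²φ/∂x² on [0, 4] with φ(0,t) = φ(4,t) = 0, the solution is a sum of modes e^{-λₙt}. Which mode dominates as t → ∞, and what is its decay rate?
Eigenvalues: λₙ = 1.02n²π²/4².
First three modes:
  n=1: λ₁ = 1.02π²/4² ≈ 0.629
  n=2: λ₂ = 4.08π²/4² ≈ 2.517 (4× faster decay)
  n=3: λ₃ = 9.18π²/4² ≈ 5.663 (9× faster decay)
As t → ∞, higher modes decay exponentially faster. The n=1 mode dominates: φ ~ c₁ sin(πx/4) e^{-λ₁t}.
Decay rate: λ₁ = 1.02π²/4² ≈ 0.629.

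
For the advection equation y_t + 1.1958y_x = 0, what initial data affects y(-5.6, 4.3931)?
A single point: x = -10.85326898. The characteristic through (-5.6, 4.3931) is x - 1.1958t = const, so x = -5.6 - 1.1958·4.3931 = -10.85326898.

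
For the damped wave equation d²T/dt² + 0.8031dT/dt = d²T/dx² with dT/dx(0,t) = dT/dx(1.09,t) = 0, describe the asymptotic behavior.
T → constant (steady state). Damping (γ=0.8031) dissipates the nonconstant modes; with Neumann BCs the spatial average obeys M''+γM'=0 and tends to a finite limit.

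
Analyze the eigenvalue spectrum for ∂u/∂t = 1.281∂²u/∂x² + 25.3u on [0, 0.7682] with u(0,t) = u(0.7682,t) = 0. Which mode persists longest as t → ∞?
Eigenvalues: λₙ = 1.281n²π²/0.7682² - 25.3.
First three modes:
  n=1: λ₁ = 1.281π²/0.7682² - 25.3 ≈ -3.876
  n=2: λ₂ = 5.124π²/0.7682² - 25.3 ≈ 60.396
  n=3: λ₃ = 11.529π²/0.7682² - 25.3 ≈ 167.516
Since 1.281π²/0.7682² ≈ 21.424 < 25.3, λ₁ < 0.
The n=1 mode grows fastest (−λₙ is largest for n=1) → dominates.
Asymptotic: u ~ c₁ sin(πx/0.7682) e^{3.876t} (exponential growth at rate −λ₁ ≈ 3.876).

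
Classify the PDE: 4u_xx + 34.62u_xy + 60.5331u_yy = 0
A = 4, B = 34.62, C = 60.5331. Discriminant B² - 4AC = 230.0148. Since 230.0148 > 0, hyperbolic.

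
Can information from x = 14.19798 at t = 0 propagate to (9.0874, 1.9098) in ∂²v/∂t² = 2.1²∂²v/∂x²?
No. The domain of dependence is [5.07682, 13.09798], and 14.19798 is outside this interval.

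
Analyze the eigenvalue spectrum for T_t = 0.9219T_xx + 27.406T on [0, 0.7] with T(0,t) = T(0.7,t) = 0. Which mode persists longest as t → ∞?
Eigenvalues: λₙ = 0.9219n²π²/0.7² - 27.406.
First three modes:
  n=1: λ₁ = 0.9219π²/0.7² - 27.406 ≈ -8.837
  n=2: λ₂ = 3.6876π²/0.7² - 27.406 ≈ 46.87
  n=3: λ₃ = 8.2971π²/0.7² - 27.406 ≈ 139.715
Since 0.9219π²/0.7² ≈ 18.569 < 27.406, λ₁ < 0.
The n=1 mode grows fastest (−λₙ is largest for n=1) → dominates.
Asymptotic: T ~ c₁ sin(πx/0.7) e^{8.837t} (exponential growth at rate −λ₁ ≈ 8.837).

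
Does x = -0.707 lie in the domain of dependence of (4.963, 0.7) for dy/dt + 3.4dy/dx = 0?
No. Only data at x = 2.583 affects (4.963, 0.7). Advection has one-way propagation along characteristics.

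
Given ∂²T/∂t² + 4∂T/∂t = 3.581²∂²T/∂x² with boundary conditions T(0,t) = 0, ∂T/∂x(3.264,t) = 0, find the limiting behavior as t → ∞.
T → 0. Damping (γ=4) dissipates energy; oscillations decay exponentially.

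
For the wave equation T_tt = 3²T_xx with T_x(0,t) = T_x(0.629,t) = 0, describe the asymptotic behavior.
T oscillates about a mean that drifts linearly in t (generically unbounded; no decay). There is no damping, so the nonconstant modes persist as standing waves (energy conserved, no decay). But with Neumann conditions at both ends the constant mode has eigenvalue 0: the spatial mean M(t) of T satisfies M'' = 0, so M(t) = M(0) + M'(0)·t. Unless the initial velocity has zero mean (∫T_t(x,0)dx = 0), the solution grows linearly in t (unbounded, though not exponentially); if it does have zero mean, the solution stays bounded and simply oscillates.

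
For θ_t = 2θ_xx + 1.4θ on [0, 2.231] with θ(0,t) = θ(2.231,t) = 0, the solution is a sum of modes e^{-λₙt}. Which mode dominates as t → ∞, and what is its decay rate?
Eigenvalues: λₙ = 2n²π²/2.231² - 1.4.
First three modes:
  n=1: λ₁ = 2π²/2.231² - 1.4 ≈ 2.566
  n=2: λ₂ = 8π²/2.231² - 1.4 ≈ 14.463
  n=3: λ₃ = 18π²/2.231² - 1.4 ≈ 34.292
Since 2π²/2.231² ≈ 3.966 > 1.4, all λₙ > 0.
The n=1 mode decays slowest → dominates as t → ∞.
Asymptotic: θ ~ c₁ sin(πx/2.231) e^{-λ₁t} with decay rate λ₁ ≈ 2.566.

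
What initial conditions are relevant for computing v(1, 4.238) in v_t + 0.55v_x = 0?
A single point: x = -1.3309. The characteristic through (1, 4.238) is x - 0.55t = const, so x = 1 - 0.55·4.238 = -1.3309.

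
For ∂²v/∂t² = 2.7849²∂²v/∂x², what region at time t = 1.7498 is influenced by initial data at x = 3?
Domain of influence: [-1.87301802, 7.87301802]. Data at x = 3 spreads outward at speed 2.7849.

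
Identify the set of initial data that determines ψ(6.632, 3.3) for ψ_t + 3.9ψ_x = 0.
A single point: x = -6.238. The characteristic through (6.632, 3.3) is x - 3.9t = const, so x = 6.632 - 3.9·3.3 = -6.238.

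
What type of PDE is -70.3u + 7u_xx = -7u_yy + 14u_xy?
Rewriting in standard form: 7u_xx - 14u_xy + 7u_yy - 70.3u = 0. With A = 7, B = -14, C = 7, the discriminant is 0. This is a parabolic PDE.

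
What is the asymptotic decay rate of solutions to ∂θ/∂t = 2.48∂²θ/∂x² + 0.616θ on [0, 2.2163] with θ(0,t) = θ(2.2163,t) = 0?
Eigenvalues: λₙ = 2.48n²π²/2.2163² - 0.616.
First three modes:
  n=1: λ₁ = 2.48π²/2.2163² - 0.616 ≈ 4.367
  n=2: λ₂ = 9.92π²/2.2163² - 0.616 ≈ 19.316
  n=3: λ₃ = 22.32π²/2.2163² - 0.616 ≈ 44.231
Since 2.48π²/2.2163² ≈ 4.983 > 0.616, all λₙ > 0.
The n=1 mode decays slowest → dominates as t → ∞.
Asymptotic: θ ~ c₁ sin(πx/2.2163) e^{-λ₁t} with decay rate λ₁ ≈ 4.367.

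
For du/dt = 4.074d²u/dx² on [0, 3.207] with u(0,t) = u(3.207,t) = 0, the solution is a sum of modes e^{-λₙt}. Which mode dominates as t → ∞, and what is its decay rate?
Eigenvalues: λₙ = 4.074n²π²/3.207².
First three modes:
  n=1: λ₁ = 4.074π²/3.207² ≈ 3.91
  n=2: λ₂ = 16.296π²/3.207² ≈ 15.638 (4× faster decay)
  n=3: λ₃ = 36.666π²/3.207² ≈ 35.186 (9× faster decay)
As t → ∞, higher modes decay exponentially faster. The n=1 mode dominates: u ~ c₁ sin(πx/3.207) e^{-λ₁t}.
Decay rate: λ₁ = 4.074π²/3.207² ≈ 3.91.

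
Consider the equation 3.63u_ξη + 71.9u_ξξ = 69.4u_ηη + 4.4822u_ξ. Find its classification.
Rewriting in standard form: 71.9u_ξξ + 3.63u_ξη - 69.4u_ηη - 4.4822u_ξ = 0. Hyperbolic. (A = 71.9, B = 3.63, C = -69.4 gives B² - 4AC = 19972.6169.)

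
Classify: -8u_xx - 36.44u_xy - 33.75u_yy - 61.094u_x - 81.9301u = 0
Hyperbolic (discriminant = 247.8736).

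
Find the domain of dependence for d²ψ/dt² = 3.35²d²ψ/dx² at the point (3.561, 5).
Domain of dependence: [-13.189, 20.311]. Signals travel at speed 3.35, so data within |x - 3.561| ≤ 3.35·5 = 16.75 can reach the point.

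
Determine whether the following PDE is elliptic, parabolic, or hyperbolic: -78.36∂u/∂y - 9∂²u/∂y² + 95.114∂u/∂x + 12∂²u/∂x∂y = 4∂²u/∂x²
Rewriting in standard form: -4∂²u/∂x² + 12∂²u/∂x∂y - 9∂²u/∂y² + 95.114∂u/∂x - 78.36∂u/∂y = 0. Coefficients: A = -4, B = 12, C = -9. B² - 4AC = 0, which is zero, so the equation is parabolic.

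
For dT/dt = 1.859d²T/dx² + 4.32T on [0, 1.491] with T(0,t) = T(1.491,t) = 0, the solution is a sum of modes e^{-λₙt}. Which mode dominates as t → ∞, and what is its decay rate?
Eigenvalues: λₙ = 1.859n²π²/1.491² - 4.32.
First three modes:
  n=1: λ₁ = 1.859π²/1.491² - 4.32 ≈ 3.933
  n=2: λ₂ = 7.436π²/1.491² - 4.32 ≈ 28.693
  n=3: λ₃ = 16.731π²/1.491² - 4.32 ≈ 69.959
Since 1.859π²/1.491² ≈ 8.253 > 4.32, all λₙ > 0.
The n=1 mode decays slowest → dominates as t → ∞.
Asymptotic: T ~ c₁ sin(πx/1.491) e^{-λ₁t} with decay rate λ₁ ≈ 3.933.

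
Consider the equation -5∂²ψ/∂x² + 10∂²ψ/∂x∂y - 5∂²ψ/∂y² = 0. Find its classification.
Parabolic. (A = -5, B = 10, C = -5 gives B² - 4AC = 0.)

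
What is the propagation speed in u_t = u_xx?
Infinite. The heat equation is parabolic, not hyperbolic, so disturbances propagate instantly.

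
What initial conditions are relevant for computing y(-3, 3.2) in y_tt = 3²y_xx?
Domain of dependence: [-12.6, 6.6]. Signals travel at speed 3, so data within |x - -3| ≤ 3·3.2 = 9.6 can reach the point.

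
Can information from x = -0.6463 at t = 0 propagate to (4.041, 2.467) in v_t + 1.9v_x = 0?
Yes. The characteristic through (4.041, 2.467) passes through x = -0.6463.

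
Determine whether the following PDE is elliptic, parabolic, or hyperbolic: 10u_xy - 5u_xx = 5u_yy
Rewriting in standard form: -5u_xx + 10u_xy - 5u_yy = 0. Coefficients: A = -5, B = 10, C = -5. B² - 4AC = 0, which is zero, so the equation is parabolic.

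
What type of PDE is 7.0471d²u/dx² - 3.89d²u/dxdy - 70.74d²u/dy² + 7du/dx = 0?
With A = 7.0471, B = -3.89, C = -70.74, the discriminant is 2009.179516. This is a hyperbolic PDE.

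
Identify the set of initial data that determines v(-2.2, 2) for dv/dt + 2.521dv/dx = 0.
A single point: x = -7.242. The characteristic through (-2.2, 2) is x - 2.521t = const, so x = -2.2 - 2.521·2 = -7.242.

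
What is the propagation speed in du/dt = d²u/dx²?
Infinite. The heat equation is parabolic, not hyperbolic, so disturbances propagate instantly.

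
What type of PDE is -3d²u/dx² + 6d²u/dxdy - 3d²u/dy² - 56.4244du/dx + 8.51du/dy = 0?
With A = -3, B = 6, C = -3, the discriminant is 0. This is a parabolic PDE.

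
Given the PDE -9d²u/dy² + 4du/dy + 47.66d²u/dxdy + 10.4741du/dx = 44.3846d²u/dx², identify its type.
Rewriting in standard form: -44.3846d²u/dx² + 47.66d²u/dxdy - 9d²u/dy² + 10.4741du/dx + 4du/dy = 0. The second-order coefficients are A = -44.3846, B = 47.66, C = -9. Since B² - 4AC = 673.63 > 0, this is a hyperbolic PDE.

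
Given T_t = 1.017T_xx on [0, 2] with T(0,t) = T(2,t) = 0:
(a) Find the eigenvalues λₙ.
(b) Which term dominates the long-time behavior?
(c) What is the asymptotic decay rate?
Eigenvalues: λₙ = 1.017n²π²/2².
First three modes:
  n=1: λ₁ = 1.017π²/2² ≈ 2.509
  n=2: λ₂ = 4.068π²/2² ≈ 10.037 (4× faster decay)
  n=3: λ₃ = 9.153π²/2² ≈ 22.584 (9× faster decay)
As t → ∞, higher modes decay exponentially faster. The n=1 mode dominates: T ~ c₁ sin(πx/2) e^{-λ₁t}.
Decay rate: λ₁ = 1.017π²/2² ≈ 2.509.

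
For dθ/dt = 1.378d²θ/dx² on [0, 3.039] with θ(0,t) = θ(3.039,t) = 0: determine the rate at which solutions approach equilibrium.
Eigenvalues: λₙ = 1.378n²π²/3.039².
First three modes:
  n=1: λ₁ = 1.378π²/3.039² ≈ 1.473
  n=2: λ₂ = 5.512π²/3.039² ≈ 5.89 (4× faster decay)
  n=3: λ₃ = 12.402π²/3.039² ≈ 13.253 (9× faster decay)
As t → ∞, higher modes decay exponentially faster. The n=1 mode dominates: θ ~ c₁ sin(πx/3.039) e^{-λ₁t}.
Decay rate: λ₁ = 1.378π²/3.039² ≈ 1.473.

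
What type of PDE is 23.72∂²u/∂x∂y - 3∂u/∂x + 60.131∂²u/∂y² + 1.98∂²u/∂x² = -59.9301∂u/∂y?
Rewriting in standard form: 1.98∂²u/∂x² + 23.72∂²u/∂x∂y + 60.131∂²u/∂y² - 3∂u/∂x + 59.9301∂u/∂y = 0. With A = 1.98, B = 23.72, C = 60.131, the discriminant is 86.40088. This is a hyperbolic PDE.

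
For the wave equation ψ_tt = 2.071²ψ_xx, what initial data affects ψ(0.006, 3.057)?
Domain of dependence: [-6.325047, 6.337047]. Signals travel at speed 2.071, so data within |x - 0.006| ≤ 2.071·3.057 = 6.331047 can reach the point.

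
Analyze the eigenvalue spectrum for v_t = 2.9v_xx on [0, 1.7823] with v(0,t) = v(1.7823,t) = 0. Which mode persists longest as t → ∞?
Eigenvalues: λₙ = 2.9n²π²/1.7823².
First three modes:
  n=1: λ₁ = 2.9π²/1.7823² ≈ 9.01
  n=2: λ₂ = 11.6π²/1.7823² ≈ 36.041 (4× faster decay)
  n=3: λ₃ = 26.1π²/1.7823² ≈ 81.092 (9× faster decay)
As t → ∞, higher modes decay exponentially faster. The n=1 mode dominates: v ~ c₁ sin(πx/1.7823) e^{-λ₁t}.
Decay rate: λ₁ = 2.9π²/1.7823² ≈ 9.01.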